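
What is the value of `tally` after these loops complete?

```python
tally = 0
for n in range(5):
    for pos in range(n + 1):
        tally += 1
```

Triangle: 1 + 2 + ... + 5
`tally` takes the values: 0 → 1 → 2 → 3 → 4 → 5 → 6 → 7 → 8 → 9 → 10 → 11 → 12 → 13 → 14 → 15

Answer: 15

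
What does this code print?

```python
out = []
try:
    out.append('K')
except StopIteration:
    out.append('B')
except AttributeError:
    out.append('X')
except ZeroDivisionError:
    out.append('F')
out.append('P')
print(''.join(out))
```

Execution trace: 'K' (try body, no exception) → 'P' (after the try/except). Output: KP

Answer: KP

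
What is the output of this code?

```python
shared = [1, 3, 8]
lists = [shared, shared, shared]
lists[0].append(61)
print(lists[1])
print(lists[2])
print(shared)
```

Key concept: list of same reference.
Step by step:
`shared = [1, 3, 8]` → shared = [1, 3, 8]
`lists = [shared, shared, shared]` → lists = [[1, 3, 8], [1, 3, 8], [1, 3, 8]]
`lists[0].append(61)` → shared = [1, 3, 8, 61]; lists = [[1, 3, 8, 61], [1, 3, 8, 61], [1, 3, 8, 61]]
`print(lists[1])` → prints [1, 3, 8, 61]
`print(lists[2])` → prints [1, 3, 8, 61]
`print(shared)` → prints [1, 3, 8, 61]

Answer:
[1, 3, 8, 61]
[1, 3, 8, 61]
[1, 3, 8, 61]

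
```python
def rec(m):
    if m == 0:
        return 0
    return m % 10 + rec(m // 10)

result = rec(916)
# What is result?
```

Sum of digits of 916: 6 + 1 + 9 = 16

Answer: 16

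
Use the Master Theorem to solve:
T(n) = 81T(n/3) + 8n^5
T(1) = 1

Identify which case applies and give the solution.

a=81, b=3, f(n)=8n^5. log_3(81) = 4. Since c=5 > 4 and the regularity condition holds (81(n/3)^5 = (81/3^5)n^5 with 81/3^5 < 1), Case 3 applies: T(n) = Θ(f(n)) = O(n^5).

Answer: O(n^5) - Case 3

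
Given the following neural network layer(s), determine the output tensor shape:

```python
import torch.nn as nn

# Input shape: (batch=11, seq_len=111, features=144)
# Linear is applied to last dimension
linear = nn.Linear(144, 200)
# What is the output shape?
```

Input: (11, 111, 144) -> Output: (11, 111, 200)

Answer: (11, 111, 200)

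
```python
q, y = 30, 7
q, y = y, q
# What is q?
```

Trace:
`q, y = 30, 7` → q = 30; y = 7
`q, y = y, q` → q = 7; y = 30
So q = 7

Answer: 7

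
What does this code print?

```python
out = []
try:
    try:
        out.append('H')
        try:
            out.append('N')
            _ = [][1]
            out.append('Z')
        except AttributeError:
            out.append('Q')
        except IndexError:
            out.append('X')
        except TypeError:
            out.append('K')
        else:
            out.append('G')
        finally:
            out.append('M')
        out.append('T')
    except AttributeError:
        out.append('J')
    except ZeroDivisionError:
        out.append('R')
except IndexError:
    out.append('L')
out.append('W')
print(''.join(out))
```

Execution trace: 'H' (try body) → 'N' (inner try body) → 'X' (inner except IndexError) → 'M' (inner finally) → 'T' (try body, no exception) → 'W' (after the try/except). Output: HNXMTW

Answer: HNXMTW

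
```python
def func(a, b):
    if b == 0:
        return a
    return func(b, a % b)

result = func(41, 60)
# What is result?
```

func(41, 60) -> func(60, 41) -> func(41, 19) -> func(19, 3) -> func(3, 1) -> func(1, 0) -> 1

Answer: 1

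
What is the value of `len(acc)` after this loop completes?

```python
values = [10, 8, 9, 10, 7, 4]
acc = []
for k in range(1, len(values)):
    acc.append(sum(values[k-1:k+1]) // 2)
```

Number of 2-element averages
`acc` takes the values: [] → [9] → [9, 8] → [9, 8, 9] → [9, 8, 9, 8] → [9, 8, 9, 8, 5]
So `len(acc)` = 5

Answer: 5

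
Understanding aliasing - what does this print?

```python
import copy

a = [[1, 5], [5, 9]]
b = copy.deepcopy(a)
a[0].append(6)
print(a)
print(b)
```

Key concept: deep copy is fully independent.
Step by step:
`a = [[1, 5], [5, 9]]` → a = [[1, 5], [5, 9]]
`b = copy.deepcopy(a)` → b = [[1, 5], [5, 9]]
`a[0].append(6)` → a = [[1, 5, 6], [5, 9]]
`print(a)` → prints [[1, 5, 6], [5, 9]]
`print(b)` → prints [[1, 5], [5, 9]]

Answer:
[[1, 5, 6], [5, 9]]
[[1, 5], [5, 9]]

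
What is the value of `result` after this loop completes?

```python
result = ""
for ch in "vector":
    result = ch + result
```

Reverse 'vector'
`result` takes the values: "" → "v" → "ev" → "cev" → "tcev" → "otcev" → "rotcev"

Answer: "rotcev"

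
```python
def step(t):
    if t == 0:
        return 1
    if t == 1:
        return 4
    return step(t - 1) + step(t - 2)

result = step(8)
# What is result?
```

Build up from base cases: step(0)=1, step(1)=4, step(2)=5, step(3)=9, step(4)=14, step(5)=23, step(6)=37, ..., step(8)=97

Answer: 97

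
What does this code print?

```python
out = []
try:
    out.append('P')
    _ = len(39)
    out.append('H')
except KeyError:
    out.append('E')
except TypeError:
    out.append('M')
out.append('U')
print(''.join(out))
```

Execution trace: 'P' (try body) → 'M' (except TypeError) → 'U' (after the try/except). Output: PMU

Answer: PMU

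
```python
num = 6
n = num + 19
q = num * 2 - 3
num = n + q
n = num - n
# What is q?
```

Trace:
`num = 6` → num = 6
`n = num + 19` → n = 25
`q = num * 2 - 3` → q = 9
`num = n + q` → num = 34
`n = num - n` → n = 9
So q = 9

Answer: 9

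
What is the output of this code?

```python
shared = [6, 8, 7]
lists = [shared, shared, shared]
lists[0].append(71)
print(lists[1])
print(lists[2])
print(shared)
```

Key concept: list of same reference.
Step by step:
`shared = [6, 8, 7]` → shared = [6, 8, 7]
`lists = [shared, shared, shared]` → lists = [[6, 8, 7], [6, 8, 7], [6, 8, 7]]
`lists[0].append(71)` → shared = [6, 8, 7, 71]; lists = [[6, 8, 7, 71], [6, 8, 7, 71], [6, 8, 7, 71]]
`print(lists[1])` → prints [6, 8, 7, 71]
`print(lists[2])` → prints [6, 8, 7, 71]
`print(shared)` → prints [6, 8, 7, 71]

Answer:
[6, 8, 7, 71]
[6, 8, 7, 71]
[6, 8, 7, 71]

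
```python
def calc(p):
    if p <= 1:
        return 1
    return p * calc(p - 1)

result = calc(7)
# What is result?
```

calc(7) = 7 * 6 * 5 * 4 * 3 * 2 * 1 = 5040

Answer: 5040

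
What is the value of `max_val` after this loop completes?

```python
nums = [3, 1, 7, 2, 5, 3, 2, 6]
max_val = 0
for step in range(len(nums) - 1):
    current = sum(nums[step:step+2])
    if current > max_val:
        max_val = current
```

Max sum of 2-element window in [3, 1, 7, 2, 5, 3, 2, 6]
`max_val` takes the values: 0 → 4 → 8 → 9

Answer: 9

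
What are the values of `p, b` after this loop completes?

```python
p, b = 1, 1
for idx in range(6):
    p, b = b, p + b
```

Fibonacci: after 6 iterations
`p, b` takes the values: (1, 1) → (1, 2) → (2, 3) → (3, 5) → (5, 8) → (8, 13) → (13, 21)

Answer: 13, 21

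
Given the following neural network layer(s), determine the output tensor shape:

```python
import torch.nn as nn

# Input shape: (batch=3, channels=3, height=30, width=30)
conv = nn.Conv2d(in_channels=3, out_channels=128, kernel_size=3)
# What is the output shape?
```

Input: (3, 3, 30, 30) -> Output: (3, 128, 28, 28)

Answer: (3, 128, 28, 28)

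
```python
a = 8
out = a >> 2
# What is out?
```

Trace:
`a = 8` → a = 8
`out = a >> 2` → out = 2
So out = 2

Answer: 2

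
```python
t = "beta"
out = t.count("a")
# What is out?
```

Trace:
`t = "beta"` → t = 'beta'
`out = t.count("a")` → out = 1
So out = 1

Answer: 1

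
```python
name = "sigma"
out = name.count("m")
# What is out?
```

Trace:
`name = "sigma"` → name = 'sigma'
`out = name.count("m")` → out = 1
So out = 1

Answer: 1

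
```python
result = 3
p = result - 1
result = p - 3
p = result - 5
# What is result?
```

Trace:
`result = 3` → result = 3
`p = result - 1` → p = 2
`result = p - 3` → result = -1
`p = result - 5` → p = -6
So result = -1

Answer: -1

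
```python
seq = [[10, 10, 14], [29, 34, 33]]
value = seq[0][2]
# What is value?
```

Trace:
`seq = [[10, 10, 14], [29, 34, 33]]` → seq = [[10, 10, 14], [29, 34, 33]]
`value = seq[0][2]` → value = 14
So value = 14

Answer: 14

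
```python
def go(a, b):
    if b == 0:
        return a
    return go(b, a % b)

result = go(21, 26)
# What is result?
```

go(21, 26) -> go(26, 21) -> go(21, 5) -> go(5, 1) -> go(1, 0) -> 1

Answer: 1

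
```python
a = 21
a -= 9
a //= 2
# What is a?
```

Trace:
`a = 21` → a = 21
`a -= 9` → a = 12
`a //= 2` → a = 6
So a = 6

Answer: 6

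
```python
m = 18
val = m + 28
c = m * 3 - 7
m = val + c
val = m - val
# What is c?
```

Trace:
`m = 18` → m = 18
`val = m + 28` → val = 46
`c = m * 3 - 7` → c = 47
`m = val + c` → m = 93
`val = m - val` → val = 47
So c = 47

Answer: 47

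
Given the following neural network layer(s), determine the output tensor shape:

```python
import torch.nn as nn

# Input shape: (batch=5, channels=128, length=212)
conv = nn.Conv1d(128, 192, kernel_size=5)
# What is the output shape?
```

Input: (5, 128, 212) -> Output: (5, 192, 208)

Answer: (5, 192, 208)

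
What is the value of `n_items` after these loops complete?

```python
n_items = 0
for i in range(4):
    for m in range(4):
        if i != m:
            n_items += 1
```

4² - 4 (exclude diagonal)
`n_items` takes the values: 0 → 1 → 2 → 3 → 4 → 5 → 6 → 7 → 8 → 9 → 10 → 11 → 12

Answer: 12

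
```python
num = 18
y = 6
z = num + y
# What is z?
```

Trace:
`num = 18` → num = 18
`y = 6` → y = 6
`z = num + y` → z = 24
So z = 24

Answer: 24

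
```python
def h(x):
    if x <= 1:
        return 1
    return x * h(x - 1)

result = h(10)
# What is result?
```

h(10) = 10 * 9 * 8 * 7 * 6 * 5 * 4 * 3 * 2 * 1 = 3628800

Answer: 3628800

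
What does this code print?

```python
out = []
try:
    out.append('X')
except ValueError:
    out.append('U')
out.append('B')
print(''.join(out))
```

Execution trace: 'X' (try body, no exception) → 'B' (after the try/except). Output: XB

Answer: XB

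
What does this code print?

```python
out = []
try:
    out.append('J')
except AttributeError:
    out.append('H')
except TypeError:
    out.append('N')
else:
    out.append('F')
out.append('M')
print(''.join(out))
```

Execution trace: 'J' (try body, no exception) → 'F' (else) → 'M' (after the try/except). Output: JFM

Answer: JFM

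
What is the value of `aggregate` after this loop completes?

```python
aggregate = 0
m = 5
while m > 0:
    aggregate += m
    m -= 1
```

Sum 5 down to 1
`aggregate` takes the values: 0 → 5 → 9 → 12 → 14 → 15

Answer: 15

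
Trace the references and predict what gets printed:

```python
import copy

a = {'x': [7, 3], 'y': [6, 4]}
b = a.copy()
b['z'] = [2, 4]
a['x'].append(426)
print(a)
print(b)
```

Key concept: shallow copy of dict with mutable values.
Step by step:
`a = {'x': [7, 3], 'y': [6, 4]}` → a = {'x': [7, 3], 'y': [6, 4]}
`b = a.copy()` → b = {'x': [7, 3], 'y': [6, 4]}
`b['z'] = [2, 4]` → b = {'x': [7, 3], 'y': [6, 4], 'z': [2, 4]}
`a['x'].append(426)` → a = {'x': [7, 3, 426], 'y': [6, 4]}; b = {'x': [7, 3, 426], 'y': [6, 4], 'z': [2, 4]}
`print(a)` → prints {'x': [7, 3, 426], 'y': [6, 4]}
`print(b)` → prints {'x': [7, 3, 426], 'y': [6, 4], 'z': [2, 4]}

Answer:
{'x': [7, 3, 426], 'y': [6, 4]}
{'x': [7, 3, 426], 'y': [6, 4], 'z': [2, 4]}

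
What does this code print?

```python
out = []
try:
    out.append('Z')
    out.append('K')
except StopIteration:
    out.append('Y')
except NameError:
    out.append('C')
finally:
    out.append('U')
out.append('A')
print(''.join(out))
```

Execution trace: 'Z' (try body) → 'K' (try body, no exception) → 'U' (finally) → 'A' (after the try/except). Output: ZKUA

Answer: ZKUA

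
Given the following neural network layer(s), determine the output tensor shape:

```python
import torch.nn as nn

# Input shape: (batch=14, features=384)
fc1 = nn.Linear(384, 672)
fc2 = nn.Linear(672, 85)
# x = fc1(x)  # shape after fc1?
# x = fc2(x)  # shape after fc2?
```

Input: (14, 384) -> after fc1: (14, 672) -> Output: (14, 85)

Answer: (14, 85)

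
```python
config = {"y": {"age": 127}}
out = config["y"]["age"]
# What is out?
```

Trace:
`config = {"y": {"age": 127}}` → config = {'y': {'age': 127}}
`out = config["y"]["age"]` → out = 127
So out = 127

Answer: 127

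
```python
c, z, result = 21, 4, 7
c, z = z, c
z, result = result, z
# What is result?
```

Trace:
`c, z, result = 21, 4, 7` → c = 21; z = 4; result = 7
`c, z = z, c` → c = 4; z = 21
`z, result = result, z` → z = 7; result = 21
So result = 21

Answer: 21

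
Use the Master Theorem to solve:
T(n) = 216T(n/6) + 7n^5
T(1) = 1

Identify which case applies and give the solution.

a=216, b=6, f(n)=7n^5. log_6(216) = 3. Since c=5 > 3 and the regularity condition holds (216(n/6)^5 = (216/6^5)n^5 with 216/6^5 < 1), Case 3 applies: T(n) = Θ(f(n)) = O(n^5).

Answer: O(n^5) - Case 3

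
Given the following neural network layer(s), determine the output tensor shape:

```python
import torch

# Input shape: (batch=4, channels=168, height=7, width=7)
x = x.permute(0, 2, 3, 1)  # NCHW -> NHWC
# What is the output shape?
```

Input: (4, 168, 7, 7) -> Output: (4, 7, 7, 168)

Answer: (4, 7, 7, 168)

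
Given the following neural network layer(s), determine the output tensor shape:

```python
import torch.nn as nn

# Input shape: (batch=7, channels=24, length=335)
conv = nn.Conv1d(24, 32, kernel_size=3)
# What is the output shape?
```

Input: (7, 24, 335) -> Output: (7, 32, 333)

Answer: (7, 32, 333)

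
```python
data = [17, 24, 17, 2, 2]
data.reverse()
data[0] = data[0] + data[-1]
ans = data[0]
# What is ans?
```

Trace:
`data = [17, 24, 17, 2, 2]` → data = [17, 24, 17, 2, 2]
`data.reverse()` → data = [2, 2, 17, 24, 17]
`data[0] = data[0] + data[-1]` → data = [19, 2, 17, 24, 17]
`ans = data[0]` → ans = 19
So ans = 19

Answer: 19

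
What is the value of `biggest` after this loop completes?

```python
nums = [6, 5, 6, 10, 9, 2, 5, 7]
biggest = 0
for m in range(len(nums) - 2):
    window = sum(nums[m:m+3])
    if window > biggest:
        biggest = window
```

Max sum of 3-element window in [6, 5, 6, 10, 9, 2, 5, 7]
`biggest` takes the values: 0 → 17 → 21 → 25

Answer: 25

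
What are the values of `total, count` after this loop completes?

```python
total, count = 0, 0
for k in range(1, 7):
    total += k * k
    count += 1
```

Sum of squares and count
`total, count` takes the values: (0, 0) → (1, 0) → (1, 1) → (5, 1) → (5, 2) → (14, 2) → (14, 3) → (30, 3) → (30, 4) → (55, 4) → (55, 5) → (91, 5) → (91, 6)

Answer: 91, 6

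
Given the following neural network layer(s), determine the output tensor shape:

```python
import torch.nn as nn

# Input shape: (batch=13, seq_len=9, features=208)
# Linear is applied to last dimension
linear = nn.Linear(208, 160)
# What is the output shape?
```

Input: (13, 9, 208) -> Output: (13, 9, 160)

Answer: (13, 9, 160)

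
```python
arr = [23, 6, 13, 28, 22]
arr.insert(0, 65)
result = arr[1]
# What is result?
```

Trace:
`arr = [23, 6, 13, 28, 22]` → arr = [23, 6, 13, 28, 22]
`arr.insert(0, 65)` → arr = [65, 23, 6, 13, 28, 22]
`result = arr[1]` → result = 23
So result = 23

Answer: 23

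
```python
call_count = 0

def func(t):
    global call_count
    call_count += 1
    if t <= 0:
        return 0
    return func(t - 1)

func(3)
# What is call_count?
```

Linear recursion stepping by 1: 4 calls from t=3 down to ≤0.

Answer: 4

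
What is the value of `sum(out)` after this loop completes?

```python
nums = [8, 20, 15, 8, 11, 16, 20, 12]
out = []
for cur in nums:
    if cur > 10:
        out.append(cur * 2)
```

Sum of doubled values > 10
`out` takes the values: [] → [40] → [40, 30] → [40, 30, 22] → [40, 30, 22, 32] → [40, 30, 22, 32, 40] → [40, 30, 22, 32, 40, 24]
So `sum(out)` = 188

Answer: 188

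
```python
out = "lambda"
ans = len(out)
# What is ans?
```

Trace:
`out = "lambda"` → out = 'lambda'
`ans = len(out)` → ans = 6
So ans = 6

Answer: 6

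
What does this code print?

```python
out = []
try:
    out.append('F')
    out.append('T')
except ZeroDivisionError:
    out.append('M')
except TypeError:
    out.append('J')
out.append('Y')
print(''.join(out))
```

Execution trace: 'F' (try body) → 'T' (try body, no exception) → 'Y' (after the try/except). Output: FTY

Answer: FTY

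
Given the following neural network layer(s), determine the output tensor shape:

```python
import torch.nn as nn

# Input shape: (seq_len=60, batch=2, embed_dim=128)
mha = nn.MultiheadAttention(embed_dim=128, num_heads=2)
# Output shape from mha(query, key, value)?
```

Input: (60, 2, 128) -> Output: (60, 2, 128)

Answer: (60, 2, 128)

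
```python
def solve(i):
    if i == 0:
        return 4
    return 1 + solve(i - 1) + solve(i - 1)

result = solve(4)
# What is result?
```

solve(i) = 1 + 2·solve(i-1), solve(0)=4. Closed form: (4+1)·2^4 - 1 = 79.

Answer: 79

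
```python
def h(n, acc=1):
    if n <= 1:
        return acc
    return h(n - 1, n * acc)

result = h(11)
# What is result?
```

Accumulator trace (n, acc): (11, 1) -> (10, 11) -> (9, 110) -> (8, 990) -> (7, 7920) -> (6, 55440) -> (5, 332640) -> (4, 1663200) -> (3, 6652800) -> (2, 19958400) -> (1, 39916800) -> return 39916800

Answer: 39916800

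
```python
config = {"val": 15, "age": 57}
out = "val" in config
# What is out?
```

Trace:
`config = {"val": 15, "age": 57}` → config = {'val': 15, 'age': 57}
`out = "val" in config` → out = True
So out = True

Answer: True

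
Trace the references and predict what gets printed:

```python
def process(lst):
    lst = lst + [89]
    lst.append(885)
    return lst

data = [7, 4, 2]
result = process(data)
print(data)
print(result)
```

Key concept: rebinding parameter vs mutation.
Step by step:
`data = [7, 4, 2]` → data = [7, 4, 2]
`result = process(data)` → result = [7, 4, 2, 89, 885]
`print(data)` → prints [7, 4, 2]
`print(result)` → prints [7, 4, 2, 89, 885]

Answer:
[7, 4, 2]
[7, 4, 2, 89, 885]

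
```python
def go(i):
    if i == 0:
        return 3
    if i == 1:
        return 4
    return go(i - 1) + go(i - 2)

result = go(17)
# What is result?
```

Build up from base cases: go(0)=3, go(1)=4, go(2)=7, go(3)=11, go(4)=18, go(5)=29, go(6)=47, ..., go(17)=9349

Answer: 9349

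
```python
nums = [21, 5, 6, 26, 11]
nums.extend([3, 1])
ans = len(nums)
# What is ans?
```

Trace:
`nums = [21, 5, 6, 26, 11]` → nums = [21, 5, 6, 26, 11]
`nums.extend([3, 1])` → nums = [21, 5, 6, 26, 11, 3, 1]
`ans = len(nums)` → ans = 7
So ans = 7

Answer: 7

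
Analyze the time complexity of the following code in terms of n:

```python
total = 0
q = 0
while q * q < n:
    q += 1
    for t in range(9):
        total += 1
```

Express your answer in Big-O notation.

Each loop level contributes: √n × 1. Multiplying the contributions gives O(√n).

Answer: O(√n)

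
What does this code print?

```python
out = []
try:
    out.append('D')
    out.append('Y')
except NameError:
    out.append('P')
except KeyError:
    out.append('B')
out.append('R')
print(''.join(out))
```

Execution trace: 'D' (try body) → 'Y' (try body, no exception) → 'R' (after the try/except). Output: DYR

Answer: DYR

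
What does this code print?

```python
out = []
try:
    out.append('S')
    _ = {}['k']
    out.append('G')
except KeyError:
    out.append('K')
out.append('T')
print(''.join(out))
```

Execution trace: 'S' (try body) → 'K' (except KeyError) → 'T' (after the try/except). Output: SKT

Answer: SKT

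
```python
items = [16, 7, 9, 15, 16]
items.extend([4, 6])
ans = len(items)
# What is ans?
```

Trace:
`items = [16, 7, 9, 15, 16]` → items = [16, 7, 9, 15, 16]
`items.extend([4, 6])` → items = [16, 7, 9, 15, 16, 4, 6]
`ans = len(items)` → ans = 7
So ans = 7

Answer: 7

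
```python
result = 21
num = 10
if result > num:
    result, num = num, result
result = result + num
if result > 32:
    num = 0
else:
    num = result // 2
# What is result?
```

Trace:
`result = 21` → result = 21
`num = 10` → num = 10
`if result > num: ...` → result > num is True → result = 10; num = 21
`result = result + num` → result = 31
`if result > 32: ...` → result > 32 is False, take else branch → num = 15
So result = 31

Answer: 31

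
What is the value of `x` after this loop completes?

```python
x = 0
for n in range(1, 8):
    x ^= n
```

XOR of 1 to 7
`x` takes the values: 0 → 1 → 3 → 0 → 4 → 1 → 7 → 0

Answer: 0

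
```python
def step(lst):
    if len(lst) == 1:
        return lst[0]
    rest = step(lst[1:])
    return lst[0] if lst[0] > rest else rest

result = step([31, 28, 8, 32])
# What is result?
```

Recursive max over [31, 28, 8, 32] = 32

Answer: 32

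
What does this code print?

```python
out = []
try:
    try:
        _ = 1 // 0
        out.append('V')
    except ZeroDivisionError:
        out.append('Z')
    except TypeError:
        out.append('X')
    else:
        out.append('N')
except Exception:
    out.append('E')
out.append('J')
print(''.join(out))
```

Execution trace: 'Z' (inner except ZeroDivisionError) → 'J' (after the try/except). Output: ZJ

Answer: ZJ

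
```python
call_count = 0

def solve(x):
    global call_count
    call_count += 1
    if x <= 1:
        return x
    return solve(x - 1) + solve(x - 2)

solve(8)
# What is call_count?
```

Calls(x) = 1 + Calls(x-1) + Calls(x-2); Calls(0)=Calls(1)=1. For x=8 this gives 67.

Answer: 67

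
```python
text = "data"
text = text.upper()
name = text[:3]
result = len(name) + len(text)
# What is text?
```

Trace:
`text = "data"` → text = 'data'
`text = text.upper()` → text = 'DATA'
`name = text[:3]` → name = 'DAT'
`result = len(name) + len(text)` → result = 7
So text = 'DATA'

Answer: 'DATA'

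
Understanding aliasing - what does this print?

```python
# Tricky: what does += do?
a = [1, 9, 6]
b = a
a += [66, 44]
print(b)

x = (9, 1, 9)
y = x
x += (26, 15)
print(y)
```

Key concept: += behavior differs for mutable vs immutable.
Step by step:
`a = [1, 9, 6]` → a = [1, 9, 6]
`b = a` → b = [1, 9, 6] (same object as a)
`a += [66, 44]` → a = [1, 9, 6, 66, 44] (same object as b); b = [1, 9, 6, 66, 44] (same object as a)
`print(b)` → prints [1, 9, 6, 66, 44]
`x = (9, 1, 9)` → x = (9, 1, 9)
`y = x` → y = (9, 1, 9)
`x += (26, 15)` → x = (9, 1, 9, 26, 15)
`print(y)` → prints (9, 1, 9)

Answer:
[1, 9, 6, 66, 44]
(9, 1, 9)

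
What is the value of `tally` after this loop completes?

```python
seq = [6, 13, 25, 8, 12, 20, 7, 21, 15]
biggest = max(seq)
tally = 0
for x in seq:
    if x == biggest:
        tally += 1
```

Count of max value 25 in [6, 13, 25, 8, 12, 20, 7, 21, 15]
`tally` takes the values: 0 → 1

Answer: 1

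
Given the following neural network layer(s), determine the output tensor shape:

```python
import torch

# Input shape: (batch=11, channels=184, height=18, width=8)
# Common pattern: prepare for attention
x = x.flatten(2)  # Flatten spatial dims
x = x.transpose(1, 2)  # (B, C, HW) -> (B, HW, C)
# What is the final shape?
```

Input: (11, 184, 18, 8) -> after flatten(2): (11, 184, 144) -> Output: (11, 144, 184)

Answer: (11, 144, 184)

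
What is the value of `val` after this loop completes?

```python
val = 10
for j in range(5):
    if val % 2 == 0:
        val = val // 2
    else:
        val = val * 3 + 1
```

Collatz-style transformation from 10
`val` takes the values: 10 → 5 → 16 → 8 → 4 → 2

Answer: 2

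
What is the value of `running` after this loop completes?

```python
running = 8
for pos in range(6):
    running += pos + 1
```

Start at 8, add 1 to 6 = 29
`running` takes the values: 8 → 9 → 11 → 14 → 18 → 23 → 29

Answer: 29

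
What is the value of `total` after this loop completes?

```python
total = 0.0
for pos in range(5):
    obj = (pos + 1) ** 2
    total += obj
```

Sum of squared losses 1² + 2² + ... + 5²
`total` takes the values: 0.0 → 1.0 → 5.0 → 14.0 → 30.0 → 55.0

Answer: 55.0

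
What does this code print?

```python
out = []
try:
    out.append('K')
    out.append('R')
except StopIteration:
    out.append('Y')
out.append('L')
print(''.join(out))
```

Execution trace: 'K' (try body) → 'R' (try body, no exception) → 'L' (after the try/except). Output: KRL

Answer: KRL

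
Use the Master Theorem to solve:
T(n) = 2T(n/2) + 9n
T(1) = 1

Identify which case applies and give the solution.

a=2, b=2, f(n)=9n. log_2(2) = 1. Since c=1 = 1, Case 2 applies: T(n) = Θ(n^log_b(a) · log n) = O(n log n).

Answer: O(n log n) - Case 2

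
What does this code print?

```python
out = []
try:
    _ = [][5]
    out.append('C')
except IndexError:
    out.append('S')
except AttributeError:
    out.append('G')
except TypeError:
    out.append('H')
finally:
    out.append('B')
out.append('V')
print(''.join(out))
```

Execution trace: 'S' (except IndexError) → 'B' (finally) → 'V' (after the try/except). Output: SBV

Answer: SBV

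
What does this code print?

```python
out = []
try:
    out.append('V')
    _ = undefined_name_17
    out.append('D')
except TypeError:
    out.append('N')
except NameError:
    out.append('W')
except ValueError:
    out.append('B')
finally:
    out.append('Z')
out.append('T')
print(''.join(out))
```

Execution trace: 'V' (try body) → 'W' (except NameError) → 'Z' (finally) → 'T' (after the try/except). Output: VWZT

Answer: VWZT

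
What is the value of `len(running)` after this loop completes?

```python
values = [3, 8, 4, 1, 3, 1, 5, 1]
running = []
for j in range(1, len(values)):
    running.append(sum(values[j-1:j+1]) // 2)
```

Number of 2-element averages
`running` takes the values: [] → [5] → [5, 6] → [5, 6, 2] → [5, 6, 2, 2] → [5, 6, 2, 2, 2] → [5, 6, 2, 2, 2, 3] → [5, 6, 2, 2, 2, 3, 3]
So `len(running)` = 7

Answer: 7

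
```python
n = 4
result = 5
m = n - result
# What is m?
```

Trace:
`n = 4` → n = 4
`result = 5` → result = 5
`m = n - result` → m = -1
So m = -1

Answer: -1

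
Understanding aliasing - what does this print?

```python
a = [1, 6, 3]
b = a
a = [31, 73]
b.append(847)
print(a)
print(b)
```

Key concept: rebinding vs mutation: a is rebound to a new list, b still points at the original.
Step by step:
`a = [1, 6, 3]` → a = [1, 6, 3]
`b = a` → b = [1, 6, 3] (same object as a)
`a = [31, 73]` → a = [31, 73]
`b.append(847)` → b = [1, 6, 3, 847]
`print(a)` → prints [31, 73]
`print(b)` → prints [1, 6, 3, 847]

Answer:
[31, 73]
[1, 6, 3, 847]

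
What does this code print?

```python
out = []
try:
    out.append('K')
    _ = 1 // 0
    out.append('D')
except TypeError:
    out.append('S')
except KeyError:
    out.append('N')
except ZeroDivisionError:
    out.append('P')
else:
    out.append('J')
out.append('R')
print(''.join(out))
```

Execution trace: 'K' (try body) → 'P' (except ZeroDivisionError) → 'R' (after the try/except). Output: KPR

Answer: KPR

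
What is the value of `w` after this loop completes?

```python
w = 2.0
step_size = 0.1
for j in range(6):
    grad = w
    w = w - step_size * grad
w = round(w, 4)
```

Gradient descent: w = 2.0 * (1 - 0.1)^6
`w` takes the values: 2.0 → 1.8 → 1.62 → 1.458 → 1.3122 → 1.18098 → 1.062882 → 1.0629

Answer: 1.0629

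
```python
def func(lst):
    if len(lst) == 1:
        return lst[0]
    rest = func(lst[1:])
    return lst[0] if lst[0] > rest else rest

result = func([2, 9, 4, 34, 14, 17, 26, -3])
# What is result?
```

Recursive max over [2, 9, 4, 34, 14, 17, 26, -3] = 34

Answer: 34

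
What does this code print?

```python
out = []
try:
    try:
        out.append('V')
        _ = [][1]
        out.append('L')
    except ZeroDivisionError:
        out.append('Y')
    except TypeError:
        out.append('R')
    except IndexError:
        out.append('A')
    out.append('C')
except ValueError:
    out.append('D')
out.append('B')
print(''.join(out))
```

Execution trace: 'V' (inner try body) → 'A' (inner except IndexError) → 'C' (try body, no exception) → 'B' (after the try/except). Output: VACB

Answer: VACB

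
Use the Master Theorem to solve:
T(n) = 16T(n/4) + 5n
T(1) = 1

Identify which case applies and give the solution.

a=16, b=4, f(n)=5n. log_4(16) = 2. Since c=1 < 2, Case 1 applies: T(n) = Θ(n^log_b(a)) = O(n^2).

Answer: O(n^2) - Case 1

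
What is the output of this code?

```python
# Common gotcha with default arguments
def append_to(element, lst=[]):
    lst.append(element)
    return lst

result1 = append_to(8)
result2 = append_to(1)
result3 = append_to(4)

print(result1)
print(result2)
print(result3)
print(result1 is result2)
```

Key concept: mutable default argument gotcha.
Step by step:
`result1 = append_to(8)` → result1 = [8]
`result2 = append_to(1)` → result1 = [8, 1] (same object as result2); result2 = [8, 1] (same object as result1)
`result3 = append_to(4)` → result1 = [8, 1, 4] (same object as result2, result3); result2 = [8, 1, 4] (same object as result1, result3); result3 = [8, 1, 4] (same object as result1, result2)
`print(result1)` → prints [8, 1, 4]
`print(result2)` → prints [8, 1, 4]
`print(result3)` → prints [8, 1, 4]
`print(result1 is result2)` → prints True

Answer:
[8, 1, 4]
[8, 1, 4]
[8, 1, 4]
True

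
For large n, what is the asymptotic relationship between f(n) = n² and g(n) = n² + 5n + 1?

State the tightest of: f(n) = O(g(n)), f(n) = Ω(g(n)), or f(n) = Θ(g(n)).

n² vs n² + 5n + 1: f(n) = Θ(g(n)) — they are asymptotically equivalent (lower-order terms are dominated).

Answer: f(n) = Θ(g(n)) — they are asymptotically equivalent (lower-order terms are dominated).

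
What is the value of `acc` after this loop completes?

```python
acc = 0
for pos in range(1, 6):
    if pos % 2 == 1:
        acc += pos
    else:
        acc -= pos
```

Add odd, subtract even
`acc` takes the values: 0 → 1 → -1 → 2 → -2 → 3

Answer: 3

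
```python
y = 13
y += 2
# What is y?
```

Trace:
`y = 13` → y = 13
`y += 2` → y = 15
So y = 15

Answer: 15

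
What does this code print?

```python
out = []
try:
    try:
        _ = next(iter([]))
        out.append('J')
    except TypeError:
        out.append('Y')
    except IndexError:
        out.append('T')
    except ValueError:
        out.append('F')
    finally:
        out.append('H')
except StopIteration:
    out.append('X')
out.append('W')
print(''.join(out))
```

Execution trace: 'H' (finally) → 'X' (outer except StopIteration) → 'W' (after the try/except). Output: HXW

Answer: HXW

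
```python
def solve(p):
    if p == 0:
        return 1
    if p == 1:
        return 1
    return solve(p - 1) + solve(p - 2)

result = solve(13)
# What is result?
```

Build up from base cases: solve(0)=1, solve(1)=1, solve(2)=2, solve(3)=3, solve(4)=5, solve(5)=8, solve(6)=13, ..., solve(13)=377

Answer: 377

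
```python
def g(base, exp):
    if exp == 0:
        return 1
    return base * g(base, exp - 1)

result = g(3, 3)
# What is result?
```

g(3, 3) = 3 * 3 * 3 = 27

Answer: 27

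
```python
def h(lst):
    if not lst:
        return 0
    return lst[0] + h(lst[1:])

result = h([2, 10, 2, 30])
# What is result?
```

2 + 10 + 2 + 30 + 0 = 44

Answer: 44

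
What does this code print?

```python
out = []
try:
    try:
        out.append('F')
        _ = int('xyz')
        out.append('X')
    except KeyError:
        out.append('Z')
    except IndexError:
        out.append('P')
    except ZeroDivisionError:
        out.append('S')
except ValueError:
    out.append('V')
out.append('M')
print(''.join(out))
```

Execution trace: 'F' (try body) → 'V' (outer except ValueError) → 'M' (after the try/except). Output: FVM

Answer: FVM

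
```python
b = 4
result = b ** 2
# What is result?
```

Trace:
`b = 4` → b = 4
`result = b ** 2` → result = 16
So result = 16

Answer: 16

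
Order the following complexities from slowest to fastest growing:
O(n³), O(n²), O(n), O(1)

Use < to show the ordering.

Ordered by growth rate: O(1) < O(n) < O(n²) < O(n³)

Answer: O(1) < O(n) < O(n²) < O(n³)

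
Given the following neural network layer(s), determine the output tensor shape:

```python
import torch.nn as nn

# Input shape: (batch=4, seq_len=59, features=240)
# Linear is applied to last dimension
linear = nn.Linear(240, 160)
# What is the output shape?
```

Input: (4, 59, 240) -> Output: (4, 59, 160)

Answer: (4, 59, 160)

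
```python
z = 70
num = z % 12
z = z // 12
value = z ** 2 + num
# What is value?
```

Trace:
`z = 70` → z = 70
`num = z % 12` → num = 10
`z = z // 12` → z = 5
`value = z ** 2 + num` → value = 35
So value = 35

Answer: 35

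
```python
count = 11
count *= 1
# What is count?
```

Trace:
`count = 11` → count = 11
`count *= 1` → count = 11
So count = 11

Answer: 11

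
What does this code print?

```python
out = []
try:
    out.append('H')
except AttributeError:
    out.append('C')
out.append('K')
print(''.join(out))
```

Execution trace: 'H' (try body, no exception) → 'K' (after the try/except). Output: HK

Answer: HK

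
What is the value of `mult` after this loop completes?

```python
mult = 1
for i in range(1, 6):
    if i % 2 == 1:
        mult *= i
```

Product of odd numbers 1 to 5
`mult` takes the values: 1 → 3 → 15

Answer: 15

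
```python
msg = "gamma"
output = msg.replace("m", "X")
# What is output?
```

Trace:
`msg = "gamma"` → msg = 'gamma'
`output = msg.replace("m", "X")` → output = 'gaXXa'
So output = 'gaXXa'

Answer: 'gaXXa'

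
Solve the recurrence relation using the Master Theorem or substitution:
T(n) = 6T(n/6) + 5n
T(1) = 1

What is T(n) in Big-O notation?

By Master Theorem: a=6, b=6, f(n)=5n. Since log_6(6) = 1 and f(n) = Θ(n^1), Case 2 applies. T(n) = O(n log n).

Answer: O(n log n)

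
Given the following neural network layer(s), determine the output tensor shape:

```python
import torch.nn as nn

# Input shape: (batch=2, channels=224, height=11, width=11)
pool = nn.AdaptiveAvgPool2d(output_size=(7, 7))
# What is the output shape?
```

Input: (2, 224, 11, 11) -> Output: (2, 224, 7, 7)

Answer: (2, 224, 7, 7)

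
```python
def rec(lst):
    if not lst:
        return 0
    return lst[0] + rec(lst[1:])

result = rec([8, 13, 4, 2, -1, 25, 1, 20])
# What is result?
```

8 + 13 + 4 + 2 + (-1) + 25 + 1 + 20 + 0 = 72

Answer: 72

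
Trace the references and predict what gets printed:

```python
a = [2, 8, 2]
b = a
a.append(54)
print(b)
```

Key concept: basic list aliasing.
Step by step:
`a = [2, 8, 2]` → a = [2, 8, 2]
`b = a` → b = [2, 8, 2] (same object as a)
`a.append(54)` → a = [2, 8, 2, 54] (same object as b); b = [2, 8, 2, 54] (same object as a)
`print(b)` → prints [2, 8, 2, 54]

Answer: [2, 8, 2, 54]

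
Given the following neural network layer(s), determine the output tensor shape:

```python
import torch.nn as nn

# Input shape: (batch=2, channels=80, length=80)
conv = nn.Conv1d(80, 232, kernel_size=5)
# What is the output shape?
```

Input: (2, 80, 80) -> Output: (2, 232, 76)

Answer: (2, 232, 76)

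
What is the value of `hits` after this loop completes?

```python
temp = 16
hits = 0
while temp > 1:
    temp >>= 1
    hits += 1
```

Count right shifts until 1
`hits` takes the values: 0 → 1 → 2 → 3 → 4

Answer: 4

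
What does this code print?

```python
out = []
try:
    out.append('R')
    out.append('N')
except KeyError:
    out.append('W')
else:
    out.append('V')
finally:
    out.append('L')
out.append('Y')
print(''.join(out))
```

Execution trace: 'R' (try body) → 'N' (try body, no exception) → 'V' (else) → 'L' (finally) → 'Y' (after the try/except). Output: RNVLY

Answer: RNVLY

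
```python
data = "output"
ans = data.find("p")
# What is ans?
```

Trace:
`data = "output"` → data = 'output'
`ans = data.find("p")` → ans = 3
So ans = 3

Answer: 3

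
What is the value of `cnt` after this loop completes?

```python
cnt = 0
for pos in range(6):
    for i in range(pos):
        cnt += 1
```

Triangle number: 0+1+2+...+5
`cnt` takes the values: 0 → 1 → 2 → 3 → 4 → 5 → 6 → 7 → 8 → 9 → 10 → 11 → 12 → 13 → 14 → 15

Answer: 15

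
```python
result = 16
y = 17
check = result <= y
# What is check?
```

Trace:
`result = 16` → result = 16
`y = 17` → y = 17
`check = result <= y` → check = True
So check = True

Answer: True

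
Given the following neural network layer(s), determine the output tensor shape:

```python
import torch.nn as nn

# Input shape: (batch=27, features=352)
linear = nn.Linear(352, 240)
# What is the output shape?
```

Input: (27, 352) -> Output: (27, 240)

Answer: (27, 240)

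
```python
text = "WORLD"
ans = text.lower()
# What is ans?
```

Trace:
`text = "WORLD"` → text = 'WORLD'
`ans = text.lower()` → ans = 'world'
So ans = 'world'

Answer: 'world'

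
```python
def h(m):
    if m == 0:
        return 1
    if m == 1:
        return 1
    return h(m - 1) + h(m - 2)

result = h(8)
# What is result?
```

Build up from base cases: h(0)=1, h(1)=1, h(2)=2, h(3)=3, h(4)=5, h(5)=8, h(6)=13, ..., h(8)=34

Answer: 34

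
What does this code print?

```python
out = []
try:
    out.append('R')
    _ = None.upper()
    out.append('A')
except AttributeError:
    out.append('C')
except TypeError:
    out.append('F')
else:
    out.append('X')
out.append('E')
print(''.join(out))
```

Execution trace: 'R' (try body) → 'C' (except AttributeError) → 'E' (after the try/except). Output: RCE

Answer: RCE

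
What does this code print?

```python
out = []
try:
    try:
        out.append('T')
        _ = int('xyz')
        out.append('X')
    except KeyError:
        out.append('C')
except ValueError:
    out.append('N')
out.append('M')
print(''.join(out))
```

Execution trace: 'T' (try body) → 'N' (outer except ValueError) → 'M' (after the try/except). Output: TNM

Answer: TNM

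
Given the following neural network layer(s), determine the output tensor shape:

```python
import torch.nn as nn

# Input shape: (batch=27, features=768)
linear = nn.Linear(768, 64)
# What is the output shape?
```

Input: (27, 768) -> Output: (27, 64)

Answer: (27, 64)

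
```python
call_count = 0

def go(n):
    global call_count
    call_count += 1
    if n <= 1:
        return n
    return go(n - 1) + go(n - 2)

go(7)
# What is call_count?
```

Calls(n) = 1 + Calls(n-1) + Calls(n-2); Calls(0)=Calls(1)=1. For n=7 this gives 41.

Answer: 41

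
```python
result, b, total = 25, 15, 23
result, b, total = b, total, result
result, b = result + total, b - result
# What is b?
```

Trace:
`result, b, total = 25, 15, 23` → result = 25; b = 15; total = 23
`result, b, total = b, total, result` → result = 15; b = 23; total = 25
`result, b = result + total, b - result` → result = 40; b = 8
So b = 8

Answer: 8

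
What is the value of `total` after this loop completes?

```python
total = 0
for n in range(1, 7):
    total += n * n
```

Sum of squares 1² to 6² = 91
`total` takes the values: 0 → 1 → 5 → 14 → 30 → 55 → 91

Answer: 91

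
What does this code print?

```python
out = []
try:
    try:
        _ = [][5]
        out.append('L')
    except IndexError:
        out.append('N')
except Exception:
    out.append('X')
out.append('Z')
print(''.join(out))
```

Execution trace: 'N' (inner except IndexError) → 'Z' (after the try/except). Output: NZ

Answer: NZ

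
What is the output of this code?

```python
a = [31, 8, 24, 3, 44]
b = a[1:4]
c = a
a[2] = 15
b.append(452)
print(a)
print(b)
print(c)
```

Key concept: slice vs alias.
Step by step:
`a = [31, 8, 24, 3, 44]` → a = [31, 8, 24, 3, 44]
`b = a[1:4]` → b = [8, 24, 3]
`c = a` → c = [31, 8, 24, 3, 44] (same object as a)
`a[2] = 15` → a = [31, 8, 15, 3, 44] (same object as c); c = [31, 8, 15, 3, 44] (same object as a)
`b.append(452)` → b = [8, 24, 3, 452]
`print(a)` → prints [31, 8, 15, 3, 44]
`print(b)` → prints [8, 24, 3, 452]
`print(c)` → prints [31, 8, 15, 3, 44]

Answer:
[31, 8, 15, 3, 44]
[8, 24, 3, 452]
[31, 8, 15, 3, 44]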